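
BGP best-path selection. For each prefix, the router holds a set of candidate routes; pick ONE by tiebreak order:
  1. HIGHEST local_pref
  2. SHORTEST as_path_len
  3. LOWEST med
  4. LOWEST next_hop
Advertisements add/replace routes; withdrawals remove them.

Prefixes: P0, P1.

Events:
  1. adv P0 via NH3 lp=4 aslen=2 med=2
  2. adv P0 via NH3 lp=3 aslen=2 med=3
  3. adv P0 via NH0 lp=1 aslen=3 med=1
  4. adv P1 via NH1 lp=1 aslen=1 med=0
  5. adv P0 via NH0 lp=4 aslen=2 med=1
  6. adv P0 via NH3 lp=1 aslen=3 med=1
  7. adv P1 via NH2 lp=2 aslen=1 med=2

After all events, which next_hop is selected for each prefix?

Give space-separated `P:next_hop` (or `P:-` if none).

Op 1: best P0=NH3 P1=-
Op 2: best P0=NH3 P1=-
Op 3: best P0=NH3 P1=-
Op 4: best P0=NH3 P1=NH1
Op 5: best P0=NH0 P1=NH1
Op 6: best P0=NH0 P1=NH1
Op 7: best P0=NH0 P1=NH2

Answer: P0:NH0 P1:NH2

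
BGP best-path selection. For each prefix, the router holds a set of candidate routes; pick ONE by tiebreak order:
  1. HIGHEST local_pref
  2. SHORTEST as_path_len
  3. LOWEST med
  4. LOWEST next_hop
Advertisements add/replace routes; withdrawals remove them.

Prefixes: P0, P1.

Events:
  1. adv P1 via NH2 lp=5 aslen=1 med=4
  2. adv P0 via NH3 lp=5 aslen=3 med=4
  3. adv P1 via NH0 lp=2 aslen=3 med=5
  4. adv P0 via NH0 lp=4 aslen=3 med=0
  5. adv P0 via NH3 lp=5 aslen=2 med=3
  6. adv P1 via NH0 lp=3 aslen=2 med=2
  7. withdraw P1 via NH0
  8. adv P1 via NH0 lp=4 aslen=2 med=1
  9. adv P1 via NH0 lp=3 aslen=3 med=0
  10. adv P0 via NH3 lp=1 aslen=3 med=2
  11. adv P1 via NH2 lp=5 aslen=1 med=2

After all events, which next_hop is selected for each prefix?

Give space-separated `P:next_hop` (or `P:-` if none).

Answer: P0:NH0 P1:NH2

Derivation:
Op 1: best P0=- P1=NH2
Op 2: best P0=NH3 P1=NH2
Op 3: best P0=NH3 P1=NH2
Op 4: best P0=NH3 P1=NH2
Op 5: best P0=NH3 P1=NH2
Op 6: best P0=NH3 P1=NH2
Op 7: best P0=NH3 P1=NH2
Op 8: best P0=NH3 P1=NH2
Op 9: best P0=NH3 P1=NH2
Op 10: best P0=NH0 P1=NH2
Op 11: best P0=NH0 P1=NH2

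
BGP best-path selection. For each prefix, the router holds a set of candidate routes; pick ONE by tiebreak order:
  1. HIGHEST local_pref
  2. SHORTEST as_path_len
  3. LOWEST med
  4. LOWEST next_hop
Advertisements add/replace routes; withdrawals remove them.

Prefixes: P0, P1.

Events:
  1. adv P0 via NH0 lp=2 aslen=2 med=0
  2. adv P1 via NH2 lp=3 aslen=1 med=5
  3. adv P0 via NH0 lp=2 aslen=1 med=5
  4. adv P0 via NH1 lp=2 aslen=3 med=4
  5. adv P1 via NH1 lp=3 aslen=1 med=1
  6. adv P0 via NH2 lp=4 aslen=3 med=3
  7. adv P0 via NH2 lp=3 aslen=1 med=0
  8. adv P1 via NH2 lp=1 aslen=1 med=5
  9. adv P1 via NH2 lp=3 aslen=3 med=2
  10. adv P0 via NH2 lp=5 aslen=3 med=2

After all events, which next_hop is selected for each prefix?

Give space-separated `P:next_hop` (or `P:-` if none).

Answer: P0:NH2 P1:NH1

Derivation:
Op 1: best P0=NH0 P1=-
Op 2: best P0=NH0 P1=NH2
Op 3: best P0=NH0 P1=NH2
Op 4: best P0=NH0 P1=NH2
Op 5: best P0=NH0 P1=NH1
Op 6: best P0=NH2 P1=NH1
Op 7: best P0=NH2 P1=NH1
Op 8: best P0=NH2 P1=NH1
Op 9: best P0=NH2 P1=NH1
Op 10: best P0=NH2 P1=NH1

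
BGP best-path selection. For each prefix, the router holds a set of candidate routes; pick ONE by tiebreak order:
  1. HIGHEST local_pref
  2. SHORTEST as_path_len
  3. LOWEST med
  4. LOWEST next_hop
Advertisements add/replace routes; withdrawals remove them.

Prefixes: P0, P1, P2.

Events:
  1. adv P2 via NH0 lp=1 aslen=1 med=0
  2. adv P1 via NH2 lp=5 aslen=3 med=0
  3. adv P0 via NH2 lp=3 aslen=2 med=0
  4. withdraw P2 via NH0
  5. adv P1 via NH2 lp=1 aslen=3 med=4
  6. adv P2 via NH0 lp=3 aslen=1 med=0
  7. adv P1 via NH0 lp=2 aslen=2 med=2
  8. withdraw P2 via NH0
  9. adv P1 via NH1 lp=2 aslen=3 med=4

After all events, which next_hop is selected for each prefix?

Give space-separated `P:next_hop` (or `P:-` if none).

Op 1: best P0=- P1=- P2=NH0
Op 2: best P0=- P1=NH2 P2=NH0
Op 3: best P0=NH2 P1=NH2 P2=NH0
Op 4: best P0=NH2 P1=NH2 P2=-
Op 5: best P0=NH2 P1=NH2 P2=-
Op 6: best P0=NH2 P1=NH2 P2=NH0
Op 7: best P0=NH2 P1=NH0 P2=NH0
Op 8: best P0=NH2 P1=NH0 P2=-
Op 9: best P0=NH2 P1=NH0 P2=-

Answer: P0:NH2 P1:NH0 P2:-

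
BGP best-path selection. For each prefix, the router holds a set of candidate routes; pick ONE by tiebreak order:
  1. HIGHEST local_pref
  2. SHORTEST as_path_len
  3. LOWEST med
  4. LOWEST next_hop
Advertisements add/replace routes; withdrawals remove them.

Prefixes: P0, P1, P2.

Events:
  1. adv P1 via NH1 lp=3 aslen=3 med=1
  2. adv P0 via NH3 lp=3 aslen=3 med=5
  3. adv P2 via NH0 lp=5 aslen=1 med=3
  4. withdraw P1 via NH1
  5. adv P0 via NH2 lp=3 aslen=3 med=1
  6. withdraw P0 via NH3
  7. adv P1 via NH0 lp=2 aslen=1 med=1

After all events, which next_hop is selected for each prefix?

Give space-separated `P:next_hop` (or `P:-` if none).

Op 1: best P0=- P1=NH1 P2=-
Op 2: best P0=NH3 P1=NH1 P2=-
Op 3: best P0=NH3 P1=NH1 P2=NH0
Op 4: best P0=NH3 P1=- P2=NH0
Op 5: best P0=NH2 P1=- P2=NH0
Op 6: best P0=NH2 P1=- P2=NH0
Op 7: best P0=NH2 P1=NH0 P2=NH0

Answer: P0:NH2 P1:NH0 P2:NH0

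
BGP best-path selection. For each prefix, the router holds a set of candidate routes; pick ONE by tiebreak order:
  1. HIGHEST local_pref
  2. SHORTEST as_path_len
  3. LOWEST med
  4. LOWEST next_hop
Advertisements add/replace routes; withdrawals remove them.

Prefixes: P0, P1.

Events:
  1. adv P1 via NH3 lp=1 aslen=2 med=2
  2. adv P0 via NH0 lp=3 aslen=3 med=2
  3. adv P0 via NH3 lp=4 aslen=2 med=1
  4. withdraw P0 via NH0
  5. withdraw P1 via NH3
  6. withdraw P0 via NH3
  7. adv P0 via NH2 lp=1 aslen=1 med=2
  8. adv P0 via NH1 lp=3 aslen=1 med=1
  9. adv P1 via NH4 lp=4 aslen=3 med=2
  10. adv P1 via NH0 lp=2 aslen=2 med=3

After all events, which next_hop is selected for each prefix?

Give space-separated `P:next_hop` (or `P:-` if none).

Op 1: best P0=- P1=NH3
Op 2: best P0=NH0 P1=NH3
Op 3: best P0=NH3 P1=NH3
Op 4: best P0=NH3 P1=NH3
Op 5: best P0=NH3 P1=-
Op 6: best P0=- P1=-
Op 7: best P0=NH2 P1=-
Op 8: best P0=NH1 P1=-
Op 9: best P0=NH1 P1=NH4
Op 10: best P0=NH1 P1=NH4

Answer: P0:NH1 P1:NH4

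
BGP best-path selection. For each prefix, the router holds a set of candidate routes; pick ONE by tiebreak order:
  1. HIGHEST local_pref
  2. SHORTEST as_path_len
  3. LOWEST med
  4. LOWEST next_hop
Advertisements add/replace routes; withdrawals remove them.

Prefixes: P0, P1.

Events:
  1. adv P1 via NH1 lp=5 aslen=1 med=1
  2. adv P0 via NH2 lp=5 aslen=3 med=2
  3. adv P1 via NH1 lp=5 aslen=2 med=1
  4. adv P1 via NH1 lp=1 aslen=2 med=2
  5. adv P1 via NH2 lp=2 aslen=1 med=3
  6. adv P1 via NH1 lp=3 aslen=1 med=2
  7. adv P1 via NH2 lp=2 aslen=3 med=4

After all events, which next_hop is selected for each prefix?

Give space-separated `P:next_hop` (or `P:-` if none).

Op 1: best P0=- P1=NH1
Op 2: best P0=NH2 P1=NH1
Op 3: best P0=NH2 P1=NH1
Op 4: best P0=NH2 P1=NH1
Op 5: best P0=NH2 P1=NH2
Op 6: best P0=NH2 P1=NH1
Op 7: best P0=NH2 P1=NH1

Answer: P0:NH2 P1:NH1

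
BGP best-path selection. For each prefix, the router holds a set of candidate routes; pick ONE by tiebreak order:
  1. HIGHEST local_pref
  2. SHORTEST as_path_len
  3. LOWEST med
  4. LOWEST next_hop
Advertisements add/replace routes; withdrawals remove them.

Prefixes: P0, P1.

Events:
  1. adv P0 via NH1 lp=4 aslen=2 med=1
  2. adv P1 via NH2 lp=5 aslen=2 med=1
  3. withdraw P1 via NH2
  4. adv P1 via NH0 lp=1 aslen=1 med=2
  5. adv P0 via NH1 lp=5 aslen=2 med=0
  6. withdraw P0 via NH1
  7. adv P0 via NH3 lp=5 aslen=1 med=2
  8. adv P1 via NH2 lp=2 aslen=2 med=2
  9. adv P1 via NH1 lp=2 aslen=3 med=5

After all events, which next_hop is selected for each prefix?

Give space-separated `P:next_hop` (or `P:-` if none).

Op 1: best P0=NH1 P1=-
Op 2: best P0=NH1 P1=NH2
Op 3: best P0=NH1 P1=-
Op 4: best P0=NH1 P1=NH0
Op 5: best P0=NH1 P1=NH0
Op 6: best P0=- P1=NH0
Op 7: best P0=NH3 P1=NH0
Op 8: best P0=NH3 P1=NH2
Op 9: best P0=NH3 P1=NH2

Answer: P0:NH3 P1:NH2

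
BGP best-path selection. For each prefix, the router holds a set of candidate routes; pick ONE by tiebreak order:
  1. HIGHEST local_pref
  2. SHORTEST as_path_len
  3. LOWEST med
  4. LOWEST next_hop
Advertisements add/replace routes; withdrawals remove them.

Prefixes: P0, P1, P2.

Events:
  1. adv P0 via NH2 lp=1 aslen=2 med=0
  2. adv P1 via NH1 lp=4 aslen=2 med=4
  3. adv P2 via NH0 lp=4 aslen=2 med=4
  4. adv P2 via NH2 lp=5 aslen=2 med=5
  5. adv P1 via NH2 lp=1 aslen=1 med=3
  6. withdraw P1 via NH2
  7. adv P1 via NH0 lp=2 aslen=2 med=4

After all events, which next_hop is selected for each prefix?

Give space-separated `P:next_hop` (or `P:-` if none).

Op 1: best P0=NH2 P1=- P2=-
Op 2: best P0=NH2 P1=NH1 P2=-
Op 3: best P0=NH2 P1=NH1 P2=NH0
Op 4: best P0=NH2 P1=NH1 P2=NH2
Op 5: best P0=NH2 P1=NH1 P2=NH2
Op 6: best P0=NH2 P1=NH1 P2=NH2
Op 7: best P0=NH2 P1=NH1 P2=NH2

Answer: P0:NH2 P1:NH1 P2:NH2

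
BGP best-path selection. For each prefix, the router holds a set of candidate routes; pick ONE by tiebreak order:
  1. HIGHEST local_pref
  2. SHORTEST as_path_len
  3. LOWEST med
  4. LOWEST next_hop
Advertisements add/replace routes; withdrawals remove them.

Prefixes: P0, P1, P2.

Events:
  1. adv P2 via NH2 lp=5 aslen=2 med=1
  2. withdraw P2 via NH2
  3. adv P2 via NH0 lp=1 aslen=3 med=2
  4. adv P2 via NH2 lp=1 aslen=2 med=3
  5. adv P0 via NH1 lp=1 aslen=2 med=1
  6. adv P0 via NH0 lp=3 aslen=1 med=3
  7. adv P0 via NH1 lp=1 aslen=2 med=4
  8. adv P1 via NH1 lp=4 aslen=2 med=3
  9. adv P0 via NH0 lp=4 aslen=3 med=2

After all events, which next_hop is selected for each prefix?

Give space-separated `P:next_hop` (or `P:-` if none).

Op 1: best P0=- P1=- P2=NH2
Op 2: best P0=- P1=- P2=-
Op 3: best P0=- P1=- P2=NH0
Op 4: best P0=- P1=- P2=NH2
Op 5: best P0=NH1 P1=- P2=NH2
Op 6: best P0=NH0 P1=- P2=NH2
Op 7: best P0=NH0 P1=- P2=NH2
Op 8: best P0=NH0 P1=NH1 P2=NH2
Op 9: best P0=NH0 P1=NH1 P2=NH2

Answer: P0:NH0 P1:NH1 P2:NH2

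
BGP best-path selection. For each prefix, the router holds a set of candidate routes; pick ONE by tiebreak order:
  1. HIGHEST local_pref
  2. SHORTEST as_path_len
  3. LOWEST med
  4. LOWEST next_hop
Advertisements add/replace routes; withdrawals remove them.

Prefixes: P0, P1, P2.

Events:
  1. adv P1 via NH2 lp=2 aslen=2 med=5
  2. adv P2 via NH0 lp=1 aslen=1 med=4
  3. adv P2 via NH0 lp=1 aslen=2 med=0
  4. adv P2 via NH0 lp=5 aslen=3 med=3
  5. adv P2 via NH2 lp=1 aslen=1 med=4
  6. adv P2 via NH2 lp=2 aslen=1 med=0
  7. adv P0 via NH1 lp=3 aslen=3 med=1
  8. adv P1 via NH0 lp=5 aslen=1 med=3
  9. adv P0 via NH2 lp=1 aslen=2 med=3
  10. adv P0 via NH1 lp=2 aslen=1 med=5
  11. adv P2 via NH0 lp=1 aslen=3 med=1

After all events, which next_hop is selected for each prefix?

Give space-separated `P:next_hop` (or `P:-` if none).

Op 1: best P0=- P1=NH2 P2=-
Op 2: best P0=- P1=NH2 P2=NH0
Op 3: best P0=- P1=NH2 P2=NH0
Op 4: best P0=- P1=NH2 P2=NH0
Op 5: best P0=- P1=NH2 P2=NH0
Op 6: best P0=- P1=NH2 P2=NH0
Op 7: best P0=NH1 P1=NH2 P2=NH0
Op 8: best P0=NH1 P1=NH0 P2=NH0
Op 9: best P0=NH1 P1=NH0 P2=NH0
Op 10: best P0=NH1 P1=NH0 P2=NH0
Op 11: best P0=NH1 P1=NH0 P2=NH2

Answer: P0:NH1 P1:NH0 P2:NH2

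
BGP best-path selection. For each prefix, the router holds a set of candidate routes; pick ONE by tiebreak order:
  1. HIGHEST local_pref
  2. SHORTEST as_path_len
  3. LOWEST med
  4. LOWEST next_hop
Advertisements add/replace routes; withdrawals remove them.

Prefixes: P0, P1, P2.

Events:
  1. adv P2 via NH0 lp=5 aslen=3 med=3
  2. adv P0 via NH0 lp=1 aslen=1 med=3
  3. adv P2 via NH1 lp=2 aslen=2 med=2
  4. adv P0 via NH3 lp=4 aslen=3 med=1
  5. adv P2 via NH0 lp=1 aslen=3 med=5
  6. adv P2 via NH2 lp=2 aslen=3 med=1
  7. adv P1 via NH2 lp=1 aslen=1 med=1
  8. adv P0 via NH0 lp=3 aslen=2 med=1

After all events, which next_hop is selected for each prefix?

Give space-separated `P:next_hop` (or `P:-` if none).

Answer: P0:NH3 P1:NH2 P2:NH1

Derivation:
Op 1: best P0=- P1=- P2=NH0
Op 2: best P0=NH0 P1=- P2=NH0
Op 3: best P0=NH0 P1=- P2=NH0
Op 4: best P0=NH3 P1=- P2=NH0
Op 5: best P0=NH3 P1=- P2=NH1
Op 6: best P0=NH3 P1=- P2=NH1
Op 7: best P0=NH3 P1=NH2 P2=NH1
Op 8: best P0=NH3 P1=NH2 P2=NH1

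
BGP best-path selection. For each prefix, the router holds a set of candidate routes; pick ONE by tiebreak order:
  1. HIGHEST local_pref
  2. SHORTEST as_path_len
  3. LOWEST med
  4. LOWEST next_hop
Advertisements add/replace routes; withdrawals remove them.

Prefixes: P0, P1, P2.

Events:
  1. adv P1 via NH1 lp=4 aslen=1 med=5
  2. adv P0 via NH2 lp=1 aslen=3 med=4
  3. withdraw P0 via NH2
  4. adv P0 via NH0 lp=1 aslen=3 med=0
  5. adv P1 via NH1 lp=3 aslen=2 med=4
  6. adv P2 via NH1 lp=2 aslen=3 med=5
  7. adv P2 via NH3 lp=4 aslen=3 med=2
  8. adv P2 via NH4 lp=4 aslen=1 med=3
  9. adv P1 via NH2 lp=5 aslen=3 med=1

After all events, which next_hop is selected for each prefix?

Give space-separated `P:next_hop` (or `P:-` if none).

Answer: P0:NH0 P1:NH2 P2:NH4

Derivation:
Op 1: best P0=- P1=NH1 P2=-
Op 2: best P0=NH2 P1=NH1 P2=-
Op 3: best P0=- P1=NH1 P2=-
Op 4: best P0=NH0 P1=NH1 P2=-
Op 5: best P0=NH0 P1=NH1 P2=-
Op 6: best P0=NH0 P1=NH1 P2=NH1
Op 7: best P0=NH0 P1=NH1 P2=NH3
Op 8: best P0=NH0 P1=NH1 P2=NH4
Op 9: best P0=NH0 P1=NH2 P2=NH4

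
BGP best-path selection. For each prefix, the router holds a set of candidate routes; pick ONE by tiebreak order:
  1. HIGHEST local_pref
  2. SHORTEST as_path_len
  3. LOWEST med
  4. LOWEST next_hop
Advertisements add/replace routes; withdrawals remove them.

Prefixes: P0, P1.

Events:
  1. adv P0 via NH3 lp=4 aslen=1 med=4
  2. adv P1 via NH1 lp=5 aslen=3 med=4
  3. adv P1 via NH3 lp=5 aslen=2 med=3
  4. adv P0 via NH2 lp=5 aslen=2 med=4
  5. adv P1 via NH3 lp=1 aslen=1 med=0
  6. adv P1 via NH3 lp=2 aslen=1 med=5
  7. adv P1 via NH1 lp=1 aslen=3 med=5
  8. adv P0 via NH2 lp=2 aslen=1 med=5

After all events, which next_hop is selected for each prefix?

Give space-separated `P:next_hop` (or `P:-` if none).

Op 1: best P0=NH3 P1=-
Op 2: best P0=NH3 P1=NH1
Op 3: best P0=NH3 P1=NH3
Op 4: best P0=NH2 P1=NH3
Op 5: best P0=NH2 P1=NH1
Op 6: best P0=NH2 P1=NH1
Op 7: best P0=NH2 P1=NH3
Op 8: best P0=NH3 P1=NH3

Answer: P0:NH3 P1:NH3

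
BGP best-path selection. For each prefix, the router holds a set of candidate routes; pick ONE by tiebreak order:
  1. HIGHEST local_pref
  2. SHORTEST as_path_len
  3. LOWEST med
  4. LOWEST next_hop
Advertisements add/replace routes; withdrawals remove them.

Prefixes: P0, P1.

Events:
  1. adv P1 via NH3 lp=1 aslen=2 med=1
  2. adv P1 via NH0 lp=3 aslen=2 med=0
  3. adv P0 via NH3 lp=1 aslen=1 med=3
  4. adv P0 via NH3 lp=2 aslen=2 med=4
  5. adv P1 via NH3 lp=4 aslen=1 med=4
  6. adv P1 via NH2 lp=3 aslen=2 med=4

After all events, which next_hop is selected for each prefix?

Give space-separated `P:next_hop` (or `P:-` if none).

Op 1: best P0=- P1=NH3
Op 2: best P0=- P1=NH0
Op 3: best P0=NH3 P1=NH0
Op 4: best P0=NH3 P1=NH0
Op 5: best P0=NH3 P1=NH3
Op 6: best P0=NH3 P1=NH3

Answer: P0:NH3 P1:NH3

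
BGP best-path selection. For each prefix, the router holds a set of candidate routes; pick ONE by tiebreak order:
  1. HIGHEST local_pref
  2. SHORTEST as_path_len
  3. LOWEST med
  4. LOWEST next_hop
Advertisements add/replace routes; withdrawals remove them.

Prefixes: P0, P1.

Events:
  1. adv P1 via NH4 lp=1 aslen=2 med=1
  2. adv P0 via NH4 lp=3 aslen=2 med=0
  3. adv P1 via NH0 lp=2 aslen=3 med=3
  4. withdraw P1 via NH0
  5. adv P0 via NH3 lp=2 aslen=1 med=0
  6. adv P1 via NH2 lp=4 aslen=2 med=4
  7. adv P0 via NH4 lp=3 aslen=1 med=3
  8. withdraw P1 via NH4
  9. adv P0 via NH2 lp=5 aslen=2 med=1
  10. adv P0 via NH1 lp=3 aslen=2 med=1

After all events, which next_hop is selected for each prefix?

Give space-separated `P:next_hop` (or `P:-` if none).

Answer: P0:NH2 P1:NH2

Derivation:
Op 1: best P0=- P1=NH4
Op 2: best P0=NH4 P1=NH4
Op 3: best P0=NH4 P1=NH0
Op 4: best P0=NH4 P1=NH4
Op 5: best P0=NH4 P1=NH4
Op 6: best P0=NH4 P1=NH2
Op 7: best P0=NH4 P1=NH2
Op 8: best P0=NH4 P1=NH2
Op 9: best P0=NH2 P1=NH2
Op 10: best P0=NH2 P1=NH2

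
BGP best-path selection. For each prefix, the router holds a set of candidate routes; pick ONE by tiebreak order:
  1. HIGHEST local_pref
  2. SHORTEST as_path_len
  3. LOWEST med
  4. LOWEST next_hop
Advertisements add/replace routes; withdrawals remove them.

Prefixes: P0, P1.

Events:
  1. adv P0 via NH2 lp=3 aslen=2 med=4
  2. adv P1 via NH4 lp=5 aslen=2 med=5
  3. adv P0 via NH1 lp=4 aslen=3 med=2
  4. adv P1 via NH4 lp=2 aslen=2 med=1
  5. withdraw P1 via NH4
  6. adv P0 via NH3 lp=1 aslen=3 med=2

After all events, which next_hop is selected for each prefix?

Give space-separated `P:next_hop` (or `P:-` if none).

Op 1: best P0=NH2 P1=-
Op 2: best P0=NH2 P1=NH4
Op 3: best P0=NH1 P1=NH4
Op 4: best P0=NH1 P1=NH4
Op 5: best P0=NH1 P1=-
Op 6: best P0=NH1 P1=-

Answer: P0:NH1 P1:-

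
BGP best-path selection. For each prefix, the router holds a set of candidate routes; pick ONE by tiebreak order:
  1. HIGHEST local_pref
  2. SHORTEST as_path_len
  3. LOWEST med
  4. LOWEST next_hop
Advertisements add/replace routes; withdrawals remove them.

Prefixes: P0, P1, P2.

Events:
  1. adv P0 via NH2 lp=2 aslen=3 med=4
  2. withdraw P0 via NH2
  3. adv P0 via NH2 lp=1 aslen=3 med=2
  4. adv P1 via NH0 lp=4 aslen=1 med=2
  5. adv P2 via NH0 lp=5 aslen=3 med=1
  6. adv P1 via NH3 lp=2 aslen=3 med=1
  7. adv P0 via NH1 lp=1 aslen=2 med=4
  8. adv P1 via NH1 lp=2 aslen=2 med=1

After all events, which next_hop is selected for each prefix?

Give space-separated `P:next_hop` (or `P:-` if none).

Answer: P0:NH1 P1:NH0 P2:NH0

Derivation:
Op 1: best P0=NH2 P1=- P2=-
Op 2: best P0=- P1=- P2=-
Op 3: best P0=NH2 P1=- P2=-
Op 4: best P0=NH2 P1=NH0 P2=-
Op 5: best P0=NH2 P1=NH0 P2=NH0
Op 6: best P0=NH2 P1=NH0 P2=NH0
Op 7: best P0=NH1 P1=NH0 P2=NH0
Op 8: best P0=NH1 P1=NH0 P2=NH0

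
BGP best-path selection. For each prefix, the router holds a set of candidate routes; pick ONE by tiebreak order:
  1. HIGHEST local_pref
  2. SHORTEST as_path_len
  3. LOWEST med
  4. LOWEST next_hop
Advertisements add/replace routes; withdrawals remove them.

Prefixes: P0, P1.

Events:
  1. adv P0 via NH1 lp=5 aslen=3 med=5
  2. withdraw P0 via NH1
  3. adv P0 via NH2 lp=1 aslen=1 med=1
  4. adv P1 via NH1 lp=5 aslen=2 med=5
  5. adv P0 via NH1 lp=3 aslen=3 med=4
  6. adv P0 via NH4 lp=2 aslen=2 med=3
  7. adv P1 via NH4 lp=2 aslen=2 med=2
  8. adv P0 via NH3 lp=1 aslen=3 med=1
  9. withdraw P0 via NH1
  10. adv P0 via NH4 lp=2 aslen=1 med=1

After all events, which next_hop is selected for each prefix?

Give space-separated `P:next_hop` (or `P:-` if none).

Answer: P0:NH4 P1:NH1

Derivation:
Op 1: best P0=NH1 P1=-
Op 2: best P0=- P1=-
Op 3: best P0=NH2 P1=-
Op 4: best P0=NH2 P1=NH1
Op 5: best P0=NH1 P1=NH1
Op 6: best P0=NH1 P1=NH1
Op 7: best P0=NH1 P1=NH1
Op 8: best P0=NH1 P1=NH1
Op 9: best P0=NH4 P1=NH1
Op 10: best P0=NH4 P1=NH1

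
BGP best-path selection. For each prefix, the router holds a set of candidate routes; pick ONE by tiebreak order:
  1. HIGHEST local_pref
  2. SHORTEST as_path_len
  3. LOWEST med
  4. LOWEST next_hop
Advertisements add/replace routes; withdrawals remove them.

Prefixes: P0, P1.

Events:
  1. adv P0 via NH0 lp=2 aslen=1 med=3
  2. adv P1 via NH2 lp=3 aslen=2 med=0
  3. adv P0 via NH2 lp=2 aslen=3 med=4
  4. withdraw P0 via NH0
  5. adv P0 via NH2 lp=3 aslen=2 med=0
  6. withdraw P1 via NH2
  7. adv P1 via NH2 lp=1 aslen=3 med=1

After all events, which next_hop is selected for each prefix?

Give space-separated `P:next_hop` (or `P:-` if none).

Answer: P0:NH2 P1:NH2

Derivation:
Op 1: best P0=NH0 P1=-
Op 2: best P0=NH0 P1=NH2
Op 3: best P0=NH0 P1=NH2
Op 4: best P0=NH2 P1=NH2
Op 5: best P0=NH2 P1=NH2
Op 6: best P0=NH2 P1=-
Op 7: best P0=NH2 P1=NH2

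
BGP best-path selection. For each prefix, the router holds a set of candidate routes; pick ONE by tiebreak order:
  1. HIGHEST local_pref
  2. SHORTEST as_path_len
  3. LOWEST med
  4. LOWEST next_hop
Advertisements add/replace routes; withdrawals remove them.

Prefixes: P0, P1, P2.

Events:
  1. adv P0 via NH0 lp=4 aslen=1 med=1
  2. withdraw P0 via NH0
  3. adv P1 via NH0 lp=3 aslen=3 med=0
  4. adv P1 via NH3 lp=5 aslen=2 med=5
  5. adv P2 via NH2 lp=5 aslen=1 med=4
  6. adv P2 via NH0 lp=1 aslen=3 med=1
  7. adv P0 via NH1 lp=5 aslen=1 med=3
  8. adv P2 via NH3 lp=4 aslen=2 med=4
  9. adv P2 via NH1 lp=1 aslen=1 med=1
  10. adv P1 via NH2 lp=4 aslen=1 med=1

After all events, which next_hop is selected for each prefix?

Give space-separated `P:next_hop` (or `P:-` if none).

Answer: P0:NH1 P1:NH3 P2:NH2

Derivation:
Op 1: best P0=NH0 P1=- P2=-
Op 2: best P0=- P1=- P2=-
Op 3: best P0=- P1=NH0 P2=-
Op 4: best P0=- P1=NH3 P2=-
Op 5: best P0=- P1=NH3 P2=NH2
Op 6: best P0=- P1=NH3 P2=NH2
Op 7: best P0=NH1 P1=NH3 P2=NH2
Op 8: best P0=NH1 P1=NH3 P2=NH2
Op 9: best P0=NH1 P1=NH3 P2=NH2
Op 10: best P0=NH1 P1=NH3 P2=NH2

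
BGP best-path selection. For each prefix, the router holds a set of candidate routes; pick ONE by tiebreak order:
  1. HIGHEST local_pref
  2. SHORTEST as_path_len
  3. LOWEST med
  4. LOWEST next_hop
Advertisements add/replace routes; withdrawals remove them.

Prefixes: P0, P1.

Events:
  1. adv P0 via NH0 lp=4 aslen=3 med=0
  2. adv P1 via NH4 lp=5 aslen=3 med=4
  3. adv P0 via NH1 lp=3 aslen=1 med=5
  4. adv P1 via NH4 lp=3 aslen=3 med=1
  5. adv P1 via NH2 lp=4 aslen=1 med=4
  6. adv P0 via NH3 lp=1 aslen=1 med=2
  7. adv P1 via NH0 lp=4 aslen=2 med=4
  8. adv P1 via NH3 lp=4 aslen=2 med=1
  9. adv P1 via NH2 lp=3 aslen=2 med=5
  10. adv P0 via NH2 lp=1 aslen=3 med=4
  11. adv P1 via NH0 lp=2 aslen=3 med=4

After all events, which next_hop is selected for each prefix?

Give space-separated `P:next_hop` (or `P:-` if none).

Op 1: best P0=NH0 P1=-
Op 2: best P0=NH0 P1=NH4
Op 3: best P0=NH0 P1=NH4
Op 4: best P0=NH0 P1=NH4
Op 5: best P0=NH0 P1=NH2
Op 6: best P0=NH0 P1=NH2
Op 7: best P0=NH0 P1=NH2
Op 8: best P0=NH0 P1=NH2
Op 9: best P0=NH0 P1=NH3
Op 10: best P0=NH0 P1=NH3
Op 11: best P0=NH0 P1=NH3

Answer: P0:NH0 P1:NH3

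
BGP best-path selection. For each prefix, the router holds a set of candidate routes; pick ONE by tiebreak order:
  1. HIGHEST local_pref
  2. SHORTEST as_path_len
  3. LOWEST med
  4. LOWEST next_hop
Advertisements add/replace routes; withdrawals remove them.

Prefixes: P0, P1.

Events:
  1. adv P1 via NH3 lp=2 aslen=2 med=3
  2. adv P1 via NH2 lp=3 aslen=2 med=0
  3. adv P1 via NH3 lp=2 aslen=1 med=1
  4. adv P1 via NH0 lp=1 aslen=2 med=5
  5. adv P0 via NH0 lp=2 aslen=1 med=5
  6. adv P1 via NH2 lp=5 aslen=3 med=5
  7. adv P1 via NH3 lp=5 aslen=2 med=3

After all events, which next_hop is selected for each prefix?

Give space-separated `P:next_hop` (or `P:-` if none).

Answer: P0:NH0 P1:NH3

Derivation:
Op 1: best P0=- P1=NH3
Op 2: best P0=- P1=NH2
Op 3: best P0=- P1=NH2
Op 4: best P0=- P1=NH2
Op 5: best P0=NH0 P1=NH2
Op 6: best P0=NH0 P1=NH2
Op 7: best P0=NH0 P1=NH3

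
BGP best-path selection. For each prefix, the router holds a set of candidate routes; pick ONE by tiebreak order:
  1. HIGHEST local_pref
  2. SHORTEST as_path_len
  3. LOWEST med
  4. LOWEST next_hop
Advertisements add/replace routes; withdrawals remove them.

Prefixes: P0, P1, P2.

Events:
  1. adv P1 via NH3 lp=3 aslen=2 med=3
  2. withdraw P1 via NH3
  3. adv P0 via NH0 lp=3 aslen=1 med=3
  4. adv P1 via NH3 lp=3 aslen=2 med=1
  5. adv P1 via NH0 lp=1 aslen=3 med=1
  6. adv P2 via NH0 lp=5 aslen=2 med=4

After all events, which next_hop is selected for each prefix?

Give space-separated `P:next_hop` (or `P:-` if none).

Op 1: best P0=- P1=NH3 P2=-
Op 2: best P0=- P1=- P2=-
Op 3: best P0=NH0 P1=- P2=-
Op 4: best P0=NH0 P1=NH3 P2=-
Op 5: best P0=NH0 P1=NH3 P2=-
Op 6: best P0=NH0 P1=NH3 P2=NH0

Answer: P0:NH0 P1:NH3 P2:NH0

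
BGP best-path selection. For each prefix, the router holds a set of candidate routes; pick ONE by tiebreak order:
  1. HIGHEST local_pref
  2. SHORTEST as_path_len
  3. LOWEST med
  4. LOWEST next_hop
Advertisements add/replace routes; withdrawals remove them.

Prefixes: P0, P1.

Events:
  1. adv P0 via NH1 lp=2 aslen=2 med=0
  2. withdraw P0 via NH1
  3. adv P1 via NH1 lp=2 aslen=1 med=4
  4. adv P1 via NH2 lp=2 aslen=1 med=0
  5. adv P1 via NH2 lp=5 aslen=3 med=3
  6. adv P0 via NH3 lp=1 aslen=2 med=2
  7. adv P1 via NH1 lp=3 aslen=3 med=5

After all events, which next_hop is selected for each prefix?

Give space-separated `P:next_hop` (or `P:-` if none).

Op 1: best P0=NH1 P1=-
Op 2: best P0=- P1=-
Op 3: best P0=- P1=NH1
Op 4: best P0=- P1=NH2
Op 5: best P0=- P1=NH2
Op 6: best P0=NH3 P1=NH2
Op 7: best P0=NH3 P1=NH2

Answer: P0:NH3 P1:NH2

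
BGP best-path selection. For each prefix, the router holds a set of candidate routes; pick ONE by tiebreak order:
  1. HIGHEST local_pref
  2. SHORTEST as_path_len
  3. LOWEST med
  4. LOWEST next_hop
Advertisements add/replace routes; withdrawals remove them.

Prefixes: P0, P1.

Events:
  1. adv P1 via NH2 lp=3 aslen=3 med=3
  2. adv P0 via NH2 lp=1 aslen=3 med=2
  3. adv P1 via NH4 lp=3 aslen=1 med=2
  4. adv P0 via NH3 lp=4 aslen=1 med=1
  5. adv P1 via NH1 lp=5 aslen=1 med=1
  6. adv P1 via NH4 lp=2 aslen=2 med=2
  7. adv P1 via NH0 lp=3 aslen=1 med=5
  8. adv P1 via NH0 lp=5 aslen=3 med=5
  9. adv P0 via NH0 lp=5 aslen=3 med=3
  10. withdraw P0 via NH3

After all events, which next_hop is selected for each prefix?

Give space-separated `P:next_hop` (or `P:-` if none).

Answer: P0:NH0 P1:NH1

Derivation:
Op 1: best P0=- P1=NH2
Op 2: best P0=NH2 P1=NH2
Op 3: best P0=NH2 P1=NH4
Op 4: best P0=NH3 P1=NH4
Op 5: best P0=NH3 P1=NH1
Op 6: best P0=NH3 P1=NH1
Op 7: best P0=NH3 P1=NH1
Op 8: best P0=NH3 P1=NH1
Op 9: best P0=NH0 P1=NH1
Op 10: best P0=NH0 P1=NH1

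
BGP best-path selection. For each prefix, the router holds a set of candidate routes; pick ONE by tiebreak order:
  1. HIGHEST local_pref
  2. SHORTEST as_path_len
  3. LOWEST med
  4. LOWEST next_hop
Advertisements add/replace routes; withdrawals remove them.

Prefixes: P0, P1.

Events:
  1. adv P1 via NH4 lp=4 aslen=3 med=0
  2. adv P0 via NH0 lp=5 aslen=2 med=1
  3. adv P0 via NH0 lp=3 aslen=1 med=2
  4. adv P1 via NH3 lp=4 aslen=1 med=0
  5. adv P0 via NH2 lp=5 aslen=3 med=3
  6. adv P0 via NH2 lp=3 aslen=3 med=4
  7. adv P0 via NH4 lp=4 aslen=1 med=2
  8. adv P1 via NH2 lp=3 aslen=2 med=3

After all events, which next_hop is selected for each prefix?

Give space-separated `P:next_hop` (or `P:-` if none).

Answer: P0:NH4 P1:NH3

Derivation:
Op 1: best P0=- P1=NH4
Op 2: best P0=NH0 P1=NH4
Op 3: best P0=NH0 P1=NH4
Op 4: best P0=NH0 P1=NH3
Op 5: best P0=NH2 P1=NH3
Op 6: best P0=NH0 P1=NH3
Op 7: best P0=NH4 P1=NH3
Op 8: best P0=NH4 P1=NH3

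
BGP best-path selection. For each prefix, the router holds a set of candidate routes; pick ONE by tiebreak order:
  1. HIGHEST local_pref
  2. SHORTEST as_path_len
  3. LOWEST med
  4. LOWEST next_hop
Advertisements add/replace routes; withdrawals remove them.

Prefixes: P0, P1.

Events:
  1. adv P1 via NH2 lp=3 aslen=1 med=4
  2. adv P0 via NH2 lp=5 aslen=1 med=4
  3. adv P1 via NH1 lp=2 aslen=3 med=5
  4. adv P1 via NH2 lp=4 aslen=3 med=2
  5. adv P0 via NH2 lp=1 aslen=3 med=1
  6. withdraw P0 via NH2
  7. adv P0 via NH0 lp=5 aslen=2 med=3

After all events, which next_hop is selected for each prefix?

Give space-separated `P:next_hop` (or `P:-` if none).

Op 1: best P0=- P1=NH2
Op 2: best P0=NH2 P1=NH2
Op 3: best P0=NH2 P1=NH2
Op 4: best P0=NH2 P1=NH2
Op 5: best P0=NH2 P1=NH2
Op 6: best P0=- P1=NH2
Op 7: best P0=NH0 P1=NH2

Answer: P0:NH0 P1:NH2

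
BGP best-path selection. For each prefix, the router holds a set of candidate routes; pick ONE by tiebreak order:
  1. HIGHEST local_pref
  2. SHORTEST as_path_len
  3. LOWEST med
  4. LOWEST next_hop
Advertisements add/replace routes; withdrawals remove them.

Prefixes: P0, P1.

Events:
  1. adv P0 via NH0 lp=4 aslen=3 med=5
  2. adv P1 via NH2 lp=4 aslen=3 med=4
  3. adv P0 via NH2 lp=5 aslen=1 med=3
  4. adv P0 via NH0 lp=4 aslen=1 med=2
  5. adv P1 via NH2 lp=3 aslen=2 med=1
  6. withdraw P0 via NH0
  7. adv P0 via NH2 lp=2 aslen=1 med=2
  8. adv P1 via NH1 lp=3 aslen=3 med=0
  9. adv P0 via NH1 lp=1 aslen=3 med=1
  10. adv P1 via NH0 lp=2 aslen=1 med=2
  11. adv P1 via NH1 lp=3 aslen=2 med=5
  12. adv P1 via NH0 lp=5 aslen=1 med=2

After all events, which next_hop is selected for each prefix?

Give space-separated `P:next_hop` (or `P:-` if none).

Op 1: best P0=NH0 P1=-
Op 2: best P0=NH0 P1=NH2
Op 3: best P0=NH2 P1=NH2
Op 4: best P0=NH2 P1=NH2
Op 5: best P0=NH2 P1=NH2
Op 6: best P0=NH2 P1=NH2
Op 7: best P0=NH2 P1=NH2
Op 8: best P0=NH2 P1=NH2
Op 9: best P0=NH2 P1=NH2
Op 10: best P0=NH2 P1=NH2
Op 11: best P0=NH2 P1=NH2
Op 12: best P0=NH2 P1=NH0

Answer: P0:NH2 P1:NH0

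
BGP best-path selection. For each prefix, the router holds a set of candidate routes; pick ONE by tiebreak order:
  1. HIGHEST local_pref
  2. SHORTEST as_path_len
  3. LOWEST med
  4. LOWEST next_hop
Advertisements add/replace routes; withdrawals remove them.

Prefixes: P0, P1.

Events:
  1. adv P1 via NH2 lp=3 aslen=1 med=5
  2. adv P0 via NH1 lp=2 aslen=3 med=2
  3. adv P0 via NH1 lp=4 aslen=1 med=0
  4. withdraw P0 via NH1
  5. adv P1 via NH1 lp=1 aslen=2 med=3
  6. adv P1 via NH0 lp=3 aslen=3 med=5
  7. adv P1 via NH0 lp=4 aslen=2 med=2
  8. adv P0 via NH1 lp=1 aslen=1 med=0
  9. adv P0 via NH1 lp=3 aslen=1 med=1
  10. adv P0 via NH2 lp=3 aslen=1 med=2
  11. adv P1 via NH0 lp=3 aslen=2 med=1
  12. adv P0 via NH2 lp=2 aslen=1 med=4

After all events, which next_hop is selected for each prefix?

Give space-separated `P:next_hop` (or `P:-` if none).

Answer: P0:NH1 P1:NH2

Derivation:
Op 1: best P0=- P1=NH2
Op 2: best P0=NH1 P1=NH2
Op 3: best P0=NH1 P1=NH2
Op 4: best P0=- P1=NH2
Op 5: best P0=- P1=NH2
Op 6: best P0=- P1=NH2
Op 7: best P0=- P1=NH0
Op 8: best P0=NH1 P1=NH0
Op 9: best P0=NH1 P1=NH0
Op 10: best P0=NH1 P1=NH0
Op 11: best P0=NH1 P1=NH2
Op 12: best P0=NH1 P1=NH2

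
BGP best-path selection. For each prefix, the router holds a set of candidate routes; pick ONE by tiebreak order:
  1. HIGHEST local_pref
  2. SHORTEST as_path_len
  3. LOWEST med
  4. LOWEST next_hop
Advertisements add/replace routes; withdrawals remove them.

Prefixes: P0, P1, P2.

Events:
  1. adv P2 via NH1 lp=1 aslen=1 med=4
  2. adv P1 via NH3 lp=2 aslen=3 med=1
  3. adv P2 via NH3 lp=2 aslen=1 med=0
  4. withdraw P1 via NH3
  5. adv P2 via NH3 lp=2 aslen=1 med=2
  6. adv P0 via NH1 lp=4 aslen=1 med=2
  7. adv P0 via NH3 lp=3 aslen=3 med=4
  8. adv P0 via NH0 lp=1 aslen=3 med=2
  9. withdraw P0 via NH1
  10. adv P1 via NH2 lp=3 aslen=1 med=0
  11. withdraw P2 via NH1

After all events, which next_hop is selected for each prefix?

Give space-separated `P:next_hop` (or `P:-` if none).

Op 1: best P0=- P1=- P2=NH1
Op 2: best P0=- P1=NH3 P2=NH1
Op 3: best P0=- P1=NH3 P2=NH3
Op 4: best P0=- P1=- P2=NH3
Op 5: best P0=- P1=- P2=NH3
Op 6: best P0=NH1 P1=- P2=NH3
Op 7: best P0=NH1 P1=- P2=NH3
Op 8: best P0=NH1 P1=- P2=NH3
Op 9: best P0=NH3 P1=- P2=NH3
Op 10: best P0=NH3 P1=NH2 P2=NH3
Op 11: best P0=NH3 P1=NH2 P2=NH3

Answer: P0:NH3 P1:NH2 P2:NH3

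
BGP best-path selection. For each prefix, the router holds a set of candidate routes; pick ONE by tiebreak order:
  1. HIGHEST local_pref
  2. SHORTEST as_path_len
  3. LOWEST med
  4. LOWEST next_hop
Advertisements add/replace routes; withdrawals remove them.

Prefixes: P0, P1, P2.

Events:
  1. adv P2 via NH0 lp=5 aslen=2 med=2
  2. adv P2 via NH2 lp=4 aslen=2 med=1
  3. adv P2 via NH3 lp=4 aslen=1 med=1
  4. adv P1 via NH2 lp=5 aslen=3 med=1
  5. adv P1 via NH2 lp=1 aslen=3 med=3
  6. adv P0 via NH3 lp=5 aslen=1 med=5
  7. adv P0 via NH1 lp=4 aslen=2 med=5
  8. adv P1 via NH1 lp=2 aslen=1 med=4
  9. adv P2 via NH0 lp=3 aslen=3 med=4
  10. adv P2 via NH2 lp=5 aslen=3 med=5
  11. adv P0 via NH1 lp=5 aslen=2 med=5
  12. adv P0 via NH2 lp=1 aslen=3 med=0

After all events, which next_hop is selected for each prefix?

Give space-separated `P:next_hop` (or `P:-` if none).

Answer: P0:NH3 P1:NH1 P2:NH2

Derivation:
Op 1: best P0=- P1=- P2=NH0
Op 2: best P0=- P1=- P2=NH0
Op 3: best P0=- P1=- P2=NH0
Op 4: best P0=- P1=NH2 P2=NH0
Op 5: best P0=- P1=NH2 P2=NH0
Op 6: best P0=NH3 P1=NH2 P2=NH0
Op 7: best P0=NH3 P1=NH2 P2=NH0
Op 8: best P0=NH3 P1=NH1 P2=NH0
Op 9: best P0=NH3 P1=NH1 P2=NH3
Op 10: best P0=NH3 P1=NH1 P2=NH2
Op 11: best P0=NH3 P1=NH1 P2=NH2
Op 12: best P0=NH3 P1=NH1 P2=NH2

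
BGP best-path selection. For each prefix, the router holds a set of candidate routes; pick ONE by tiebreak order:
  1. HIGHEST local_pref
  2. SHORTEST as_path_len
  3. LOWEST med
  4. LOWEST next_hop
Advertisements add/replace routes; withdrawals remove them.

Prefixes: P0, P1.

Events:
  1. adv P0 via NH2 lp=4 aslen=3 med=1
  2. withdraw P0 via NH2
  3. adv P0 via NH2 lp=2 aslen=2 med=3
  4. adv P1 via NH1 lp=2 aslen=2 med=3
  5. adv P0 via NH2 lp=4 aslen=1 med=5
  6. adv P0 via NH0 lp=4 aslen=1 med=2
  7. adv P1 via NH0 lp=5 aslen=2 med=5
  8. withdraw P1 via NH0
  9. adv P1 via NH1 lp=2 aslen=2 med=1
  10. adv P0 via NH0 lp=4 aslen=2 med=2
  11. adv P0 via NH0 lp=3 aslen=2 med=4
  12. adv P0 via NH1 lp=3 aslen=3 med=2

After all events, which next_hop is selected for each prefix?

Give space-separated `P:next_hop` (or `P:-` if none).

Op 1: best P0=NH2 P1=-
Op 2: best P0=- P1=-
Op 3: best P0=NH2 P1=-
Op 4: best P0=NH2 P1=NH1
Op 5: best P0=NH2 P1=NH1
Op 6: best P0=NH0 P1=NH1
Op 7: best P0=NH0 P1=NH0
Op 8: best P0=NH0 P1=NH1
Op 9: best P0=NH0 P1=NH1
Op 10: best P0=NH2 P1=NH1
Op 11: best P0=NH2 P1=NH1
Op 12: best P0=NH2 P1=NH1

Answer: P0:NH2 P1:NH1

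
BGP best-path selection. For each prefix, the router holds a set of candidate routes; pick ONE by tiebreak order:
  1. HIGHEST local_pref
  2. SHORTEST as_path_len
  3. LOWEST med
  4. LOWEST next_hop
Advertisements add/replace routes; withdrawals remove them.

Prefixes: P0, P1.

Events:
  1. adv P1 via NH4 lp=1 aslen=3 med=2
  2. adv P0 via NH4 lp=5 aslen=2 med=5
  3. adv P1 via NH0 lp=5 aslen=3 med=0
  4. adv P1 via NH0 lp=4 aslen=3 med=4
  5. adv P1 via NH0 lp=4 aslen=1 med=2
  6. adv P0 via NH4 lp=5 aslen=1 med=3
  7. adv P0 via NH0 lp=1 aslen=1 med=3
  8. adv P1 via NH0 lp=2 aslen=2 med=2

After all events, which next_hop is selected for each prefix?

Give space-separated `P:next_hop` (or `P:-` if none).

Op 1: best P0=- P1=NH4
Op 2: best P0=NH4 P1=NH4
Op 3: best P0=NH4 P1=NH0
Op 4: best P0=NH4 P1=NH0
Op 5: best P0=NH4 P1=NH0
Op 6: best P0=NH4 P1=NH0
Op 7: best P0=NH4 P1=NH0
Op 8: best P0=NH4 P1=NH0

Answer: P0:NH4 P1:NH0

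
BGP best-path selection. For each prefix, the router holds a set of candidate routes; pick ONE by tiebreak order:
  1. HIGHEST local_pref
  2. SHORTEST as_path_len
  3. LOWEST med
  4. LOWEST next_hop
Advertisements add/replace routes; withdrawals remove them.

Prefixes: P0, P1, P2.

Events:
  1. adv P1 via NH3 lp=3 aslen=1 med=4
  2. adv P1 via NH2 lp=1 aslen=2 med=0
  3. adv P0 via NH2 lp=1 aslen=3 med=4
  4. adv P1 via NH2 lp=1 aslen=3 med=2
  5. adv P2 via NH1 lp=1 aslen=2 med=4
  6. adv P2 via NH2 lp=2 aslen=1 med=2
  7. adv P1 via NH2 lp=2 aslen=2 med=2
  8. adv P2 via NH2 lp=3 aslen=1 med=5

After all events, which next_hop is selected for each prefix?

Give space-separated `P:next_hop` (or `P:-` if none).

Answer: P0:NH2 P1:NH3 P2:NH2

Derivation:
Op 1: best P0=- P1=NH3 P2=-
Op 2: best P0=- P1=NH3 P2=-
Op 3: best P0=NH2 P1=NH3 P2=-
Op 4: best P0=NH2 P1=NH3 P2=-
Op 5: best P0=NH2 P1=NH3 P2=NH1
Op 6: best P0=NH2 P1=NH3 P2=NH2
Op 7: best P0=NH2 P1=NH3 P2=NH2
Op 8: best P0=NH2 P1=NH3 P2=NH2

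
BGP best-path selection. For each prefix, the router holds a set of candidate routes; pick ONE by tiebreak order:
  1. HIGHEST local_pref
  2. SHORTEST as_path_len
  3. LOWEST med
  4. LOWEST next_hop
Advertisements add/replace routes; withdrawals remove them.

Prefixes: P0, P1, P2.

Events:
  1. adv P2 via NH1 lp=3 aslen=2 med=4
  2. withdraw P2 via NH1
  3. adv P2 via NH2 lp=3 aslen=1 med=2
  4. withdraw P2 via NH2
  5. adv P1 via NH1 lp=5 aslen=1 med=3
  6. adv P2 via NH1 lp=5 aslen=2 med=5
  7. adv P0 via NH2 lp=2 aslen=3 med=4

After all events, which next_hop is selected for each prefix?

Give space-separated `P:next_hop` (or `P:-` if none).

Answer: P0:NH2 P1:NH1 P2:NH1

Derivation:
Op 1: best P0=- P1=- P2=NH1
Op 2: best P0=- P1=- P2=-
Op 3: best P0=- P1=- P2=NH2
Op 4: best P0=- P1=- P2=-
Op 5: best P0=- P1=NH1 P2=-
Op 6: best P0=- P1=NH1 P2=NH1
Op 7: best P0=NH2 P1=NH1 P2=NH1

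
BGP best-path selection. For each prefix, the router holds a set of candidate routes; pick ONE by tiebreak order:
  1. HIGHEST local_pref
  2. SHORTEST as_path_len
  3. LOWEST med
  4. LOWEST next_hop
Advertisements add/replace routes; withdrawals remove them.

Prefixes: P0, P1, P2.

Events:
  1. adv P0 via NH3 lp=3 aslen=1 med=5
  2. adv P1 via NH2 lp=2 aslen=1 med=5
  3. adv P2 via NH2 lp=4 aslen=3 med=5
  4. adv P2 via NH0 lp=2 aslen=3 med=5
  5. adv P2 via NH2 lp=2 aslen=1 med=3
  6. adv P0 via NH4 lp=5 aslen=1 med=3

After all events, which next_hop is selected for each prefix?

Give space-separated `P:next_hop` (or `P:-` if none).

Answer: P0:NH4 P1:NH2 P2:NH2

Derivation:
Op 1: best P0=NH3 P1=- P2=-
Op 2: best P0=NH3 P1=NH2 P2=-
Op 3: best P0=NH3 P1=NH2 P2=NH2
Op 4: best P0=NH3 P1=NH2 P2=NH2
Op 5: best P0=NH3 P1=NH2 P2=NH2
Op 6: best P0=NH4 P1=NH2 P2=NH2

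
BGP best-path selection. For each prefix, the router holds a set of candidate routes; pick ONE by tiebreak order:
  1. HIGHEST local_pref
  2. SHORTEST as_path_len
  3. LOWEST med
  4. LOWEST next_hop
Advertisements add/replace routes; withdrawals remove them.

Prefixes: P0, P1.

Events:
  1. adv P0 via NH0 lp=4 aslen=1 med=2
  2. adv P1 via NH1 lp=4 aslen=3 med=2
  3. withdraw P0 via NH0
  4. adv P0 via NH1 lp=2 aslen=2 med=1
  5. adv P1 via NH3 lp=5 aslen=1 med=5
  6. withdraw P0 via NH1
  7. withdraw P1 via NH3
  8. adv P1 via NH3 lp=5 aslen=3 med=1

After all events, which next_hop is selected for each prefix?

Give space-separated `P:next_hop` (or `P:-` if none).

Op 1: best P0=NH0 P1=-
Op 2: best P0=NH0 P1=NH1
Op 3: best P0=- P1=NH1
Op 4: best P0=NH1 P1=NH1
Op 5: best P0=NH1 P1=NH3
Op 6: best P0=- P1=NH3
Op 7: best P0=- P1=NH1
Op 8: best P0=- P1=NH3

Answer: P0:- P1:NH3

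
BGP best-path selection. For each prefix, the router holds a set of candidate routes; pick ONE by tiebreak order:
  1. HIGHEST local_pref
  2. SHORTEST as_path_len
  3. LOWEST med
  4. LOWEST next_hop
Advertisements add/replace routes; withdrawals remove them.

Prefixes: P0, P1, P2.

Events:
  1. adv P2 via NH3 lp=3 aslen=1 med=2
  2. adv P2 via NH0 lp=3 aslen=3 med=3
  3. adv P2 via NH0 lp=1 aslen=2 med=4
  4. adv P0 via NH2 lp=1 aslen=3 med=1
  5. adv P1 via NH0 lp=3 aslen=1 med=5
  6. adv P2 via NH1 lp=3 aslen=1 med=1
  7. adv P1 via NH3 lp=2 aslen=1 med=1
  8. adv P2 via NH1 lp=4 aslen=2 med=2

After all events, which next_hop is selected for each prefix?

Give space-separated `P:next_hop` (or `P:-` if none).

Answer: P0:NH2 P1:NH0 P2:NH1

Derivation:
Op 1: best P0=- P1=- P2=NH3
Op 2: best P0=- P1=- P2=NH3
Op 3: best P0=- P1=- P2=NH3
Op 4: best P0=NH2 P1=- P2=NH3
Op 5: best P0=NH2 P1=NH0 P2=NH3
Op 6: best P0=NH2 P1=NH0 P2=NH1
Op 7: best P0=NH2 P1=NH0 P2=NH1
Op 8: best P0=NH2 P1=NH0 P2=NH1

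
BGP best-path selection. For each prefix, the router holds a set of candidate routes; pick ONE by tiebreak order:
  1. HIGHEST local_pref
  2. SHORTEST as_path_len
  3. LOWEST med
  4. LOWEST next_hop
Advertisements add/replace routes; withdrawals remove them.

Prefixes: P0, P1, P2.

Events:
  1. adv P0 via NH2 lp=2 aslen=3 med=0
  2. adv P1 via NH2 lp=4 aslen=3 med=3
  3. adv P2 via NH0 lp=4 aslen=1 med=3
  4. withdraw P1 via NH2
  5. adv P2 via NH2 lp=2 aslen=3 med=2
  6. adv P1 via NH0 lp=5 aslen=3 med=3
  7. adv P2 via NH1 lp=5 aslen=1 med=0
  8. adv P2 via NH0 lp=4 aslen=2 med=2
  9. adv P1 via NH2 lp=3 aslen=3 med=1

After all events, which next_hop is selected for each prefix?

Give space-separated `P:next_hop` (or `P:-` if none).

Op 1: best P0=NH2 P1=- P2=-
Op 2: best P0=NH2 P1=NH2 P2=-
Op 3: best P0=NH2 P1=NH2 P2=NH0
Op 4: best P0=NH2 P1=- P2=NH0
Op 5: best P0=NH2 P1=- P2=NH0
Op 6: best P0=NH2 P1=NH0 P2=NH0
Op 7: best P0=NH2 P1=NH0 P2=NH1
Op 8: best P0=NH2 P1=NH0 P2=NH1
Op 9: best P0=NH2 P1=NH0 P2=NH1

Answer: P0:NH2 P1:NH0 P2:NH1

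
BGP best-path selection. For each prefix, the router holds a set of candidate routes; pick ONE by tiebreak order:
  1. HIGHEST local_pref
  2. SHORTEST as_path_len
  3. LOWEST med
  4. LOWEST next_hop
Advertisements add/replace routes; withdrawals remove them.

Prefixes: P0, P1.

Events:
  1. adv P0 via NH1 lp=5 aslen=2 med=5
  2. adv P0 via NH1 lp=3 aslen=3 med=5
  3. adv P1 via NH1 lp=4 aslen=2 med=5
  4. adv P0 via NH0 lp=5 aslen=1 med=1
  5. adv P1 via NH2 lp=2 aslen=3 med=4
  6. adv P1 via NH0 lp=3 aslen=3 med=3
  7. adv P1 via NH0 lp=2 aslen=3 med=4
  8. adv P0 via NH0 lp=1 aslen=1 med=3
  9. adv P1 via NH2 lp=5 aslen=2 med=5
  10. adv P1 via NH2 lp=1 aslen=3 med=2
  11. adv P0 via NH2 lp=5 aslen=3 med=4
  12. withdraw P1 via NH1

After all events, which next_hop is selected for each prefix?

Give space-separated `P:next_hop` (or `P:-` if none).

Answer: P0:NH2 P1:NH0

Derivation:
Op 1: best P0=NH1 P1=-
Op 2: best P0=NH1 P1=-
Op 3: best P0=NH1 P1=NH1
Op 4: best P0=NH0 P1=NH1
Op 5: best P0=NH0 P1=NH1
Op 6: best P0=NH0 P1=NH1
Op 7: best P0=NH0 P1=NH1
Op 8: best P0=NH1 P1=NH1
Op 9: best P0=NH1 P1=NH2
Op 10: best P0=NH1 P1=NH1
Op 11: best P0=NH2 P1=NH1
Op 12: best P0=NH2 P1=NH0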